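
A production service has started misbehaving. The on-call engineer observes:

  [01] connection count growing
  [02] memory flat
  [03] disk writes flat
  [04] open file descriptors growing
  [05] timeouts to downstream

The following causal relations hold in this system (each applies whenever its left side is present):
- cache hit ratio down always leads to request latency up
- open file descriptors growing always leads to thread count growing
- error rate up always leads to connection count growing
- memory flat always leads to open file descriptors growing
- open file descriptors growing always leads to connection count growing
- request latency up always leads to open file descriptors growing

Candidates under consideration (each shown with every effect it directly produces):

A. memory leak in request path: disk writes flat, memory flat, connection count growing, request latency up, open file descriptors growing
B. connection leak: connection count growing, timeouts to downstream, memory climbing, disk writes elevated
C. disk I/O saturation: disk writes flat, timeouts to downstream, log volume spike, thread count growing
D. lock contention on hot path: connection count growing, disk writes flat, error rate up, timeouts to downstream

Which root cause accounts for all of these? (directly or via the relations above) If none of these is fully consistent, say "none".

none

For each candidate, compare predicted effects to what was observed:
(A) memory leak in request path — connection count growing match; memory flat match; disk writes flat match; open file descriptors growing match; timeouts to downstream miss
(B) connection leak — connection count growing match; memory flat miss; disk writes flat miss; open file descriptors growing miss; timeouts to downstream match
(C) disk I/O saturation — connection count growing miss; memory flat miss; disk writes flat match; open file descriptors growing miss; timeouts to downstream match
(D) lock contention on hot path — does not account for memory flat, open file descriptors growing
None of the listed candidates fits everything.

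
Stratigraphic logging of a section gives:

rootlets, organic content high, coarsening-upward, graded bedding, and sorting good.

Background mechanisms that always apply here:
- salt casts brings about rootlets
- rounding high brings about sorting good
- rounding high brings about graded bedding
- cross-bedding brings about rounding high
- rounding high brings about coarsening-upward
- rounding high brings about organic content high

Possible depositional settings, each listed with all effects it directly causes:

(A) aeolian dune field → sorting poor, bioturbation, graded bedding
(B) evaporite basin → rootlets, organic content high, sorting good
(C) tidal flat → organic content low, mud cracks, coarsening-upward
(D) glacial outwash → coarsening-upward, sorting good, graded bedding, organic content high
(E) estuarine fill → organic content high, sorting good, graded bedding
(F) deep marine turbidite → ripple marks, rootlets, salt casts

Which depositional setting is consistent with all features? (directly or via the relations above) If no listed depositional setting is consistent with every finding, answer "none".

Checking each candidate against the observations:
(A) aeolian dune field — fails on rootlets, organic content high, coarsening-upward, sorting good (predicts sorting poor, not sorting good)
(B) evaporite basin — does not account for coarsening-upward, graded bedding
(C) tidal flat — rootlets ✗; organic content high ✗; coarsening-upward ✓; graded bedding ✗; sorting good ✗
(D) glacial outwash — does not account for rootlets
(E) estuarine fill — does not account for rootlets, coarsening-upward
(F) deep marine turbidite — does not account for organic content high, coarsening-upward, graded bedding, sorting good
Every candidate fails on at least one observation.

none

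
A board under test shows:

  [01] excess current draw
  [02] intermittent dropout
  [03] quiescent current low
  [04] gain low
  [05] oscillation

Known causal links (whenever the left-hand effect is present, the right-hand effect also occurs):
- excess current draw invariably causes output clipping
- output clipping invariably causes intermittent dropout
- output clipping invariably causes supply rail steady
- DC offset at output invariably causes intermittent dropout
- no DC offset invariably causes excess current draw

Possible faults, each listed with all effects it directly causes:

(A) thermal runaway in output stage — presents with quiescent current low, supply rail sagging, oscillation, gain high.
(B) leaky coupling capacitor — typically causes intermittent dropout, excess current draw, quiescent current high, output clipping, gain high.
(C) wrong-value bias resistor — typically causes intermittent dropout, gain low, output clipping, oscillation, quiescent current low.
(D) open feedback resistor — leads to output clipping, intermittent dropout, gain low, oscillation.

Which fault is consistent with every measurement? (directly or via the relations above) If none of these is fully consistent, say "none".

none

Per-candidate check:
(A) thermal runaway in output stage — excess current draw NO; intermittent dropout NO; quiescent current low yes; gain low NO; oscillation yes
(B) leaky coupling capacitor — fails on quiescent current low, gain low, oscillation (predicts quiescent current high, not quiescent current low; predicts gain high, not gain low)
(C) wrong-value bias resistor — does not account for excess current draw
(D) open feedback resistor — does not account for excess current draw, quiescent current low
Every candidate fails on at least one observation.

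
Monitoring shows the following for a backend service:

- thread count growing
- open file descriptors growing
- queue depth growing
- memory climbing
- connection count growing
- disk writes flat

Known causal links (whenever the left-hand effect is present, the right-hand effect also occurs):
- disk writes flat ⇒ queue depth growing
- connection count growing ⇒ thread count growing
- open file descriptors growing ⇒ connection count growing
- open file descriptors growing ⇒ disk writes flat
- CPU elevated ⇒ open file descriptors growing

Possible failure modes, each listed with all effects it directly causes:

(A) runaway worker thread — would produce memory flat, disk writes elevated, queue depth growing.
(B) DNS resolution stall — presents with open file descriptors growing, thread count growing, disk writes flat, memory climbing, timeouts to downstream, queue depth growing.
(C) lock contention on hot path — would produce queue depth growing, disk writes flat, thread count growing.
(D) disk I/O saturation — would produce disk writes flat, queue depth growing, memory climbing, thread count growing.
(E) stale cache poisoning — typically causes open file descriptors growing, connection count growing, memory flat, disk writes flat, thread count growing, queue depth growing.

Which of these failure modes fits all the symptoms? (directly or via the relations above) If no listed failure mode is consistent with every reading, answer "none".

B

For each candidate, compare predicted effects to what was observed:
(A) runaway worker thread — thread count growing ✗; open file descriptors growing ✗; queue depth growing ✓; memory climbing ✗; connection count growing ✗; disk writes flat ✗
(B) DNS resolution stall — thread count growing ✓; open file descriptors growing ✓; queue depth growing ✓; memory climbing ✓; connection count growing ✓ (by open file descriptors growing → connection count growing); disk writes flat ✓
(C) lock contention on hot path — thread count growing ✓; open file descriptors growing ✗; queue depth growing ✓; memory climbing ✗; connection count growing ✗; disk writes flat ✓
(D) disk I/O saturation — does not account for open file descriptors growing, connection count growing
(E) stale cache poisoning — thread count growing ✓; open file descriptors growing ✓; queue depth growing ✓; memory climbing ✗; connection count growing ✓; disk writes flat ✓
(B) alone accounts for all the evidence.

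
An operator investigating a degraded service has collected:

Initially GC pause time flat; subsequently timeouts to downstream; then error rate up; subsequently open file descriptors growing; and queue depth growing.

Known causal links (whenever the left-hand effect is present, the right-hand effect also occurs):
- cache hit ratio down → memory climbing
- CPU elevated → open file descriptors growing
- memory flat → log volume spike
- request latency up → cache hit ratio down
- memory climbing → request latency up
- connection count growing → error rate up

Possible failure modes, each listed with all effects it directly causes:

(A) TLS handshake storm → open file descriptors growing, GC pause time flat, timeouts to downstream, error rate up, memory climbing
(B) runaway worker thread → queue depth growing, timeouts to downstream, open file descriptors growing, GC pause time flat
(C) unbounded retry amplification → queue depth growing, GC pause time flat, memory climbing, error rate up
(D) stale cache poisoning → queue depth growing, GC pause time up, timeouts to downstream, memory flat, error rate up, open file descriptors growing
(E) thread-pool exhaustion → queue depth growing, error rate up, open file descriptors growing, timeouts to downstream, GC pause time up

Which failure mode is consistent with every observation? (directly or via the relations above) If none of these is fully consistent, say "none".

none

Testing each hypothesis:
(A) TLS handshake storm — does not account for queue depth growing
(B) runaway worker thread — GC pause time flat yes; timeouts to downstream yes; error rate up NO; open file descriptors growing yes; queue depth growing yes
(C) unbounded retry amplification — does not account for timeouts to downstream, open file descriptors growing
(D) stale cache poisoning — GC pause time flat NO; timeouts to downstream yes; error rate up yes; open file descriptors growing yes; queue depth growing yes
(E) thread-pool exhaustion — GC pause time flat NO; timeouts to downstream yes; error rate up yes; open file descriptors growing yes; queue depth growing yes
No candidate is consistent with all observations.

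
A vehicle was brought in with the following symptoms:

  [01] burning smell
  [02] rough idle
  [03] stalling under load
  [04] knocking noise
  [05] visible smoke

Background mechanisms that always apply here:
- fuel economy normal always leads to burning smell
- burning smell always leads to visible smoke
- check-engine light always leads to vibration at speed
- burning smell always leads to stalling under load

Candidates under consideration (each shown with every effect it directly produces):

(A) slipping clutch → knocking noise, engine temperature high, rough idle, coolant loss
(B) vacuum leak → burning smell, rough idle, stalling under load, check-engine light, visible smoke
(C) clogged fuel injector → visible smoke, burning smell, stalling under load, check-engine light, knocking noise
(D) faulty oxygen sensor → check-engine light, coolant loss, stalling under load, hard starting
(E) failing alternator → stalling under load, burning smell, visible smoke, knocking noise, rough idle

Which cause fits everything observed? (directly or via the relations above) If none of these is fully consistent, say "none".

Per-candidate check:
(A) slipping clutch — burning smell ✗; rough idle ✓; stalling under load ✗; knocking noise ✓; visible smoke ✗
(B) vacuum leak — does not account for knocking noise
(C) clogged fuel injector — does not account for rough idle
(D) faulty oxygen sensor — burning smell ✗; rough idle ✗; stalling under load ✓; knocking noise ✗; visible smoke ✗
(E) failing alternator — burning smell ✓; rough idle ✓; stalling under load ✓; knocking noise ✓; visible smoke ✓
(E) is the only candidate with no mismatches.

E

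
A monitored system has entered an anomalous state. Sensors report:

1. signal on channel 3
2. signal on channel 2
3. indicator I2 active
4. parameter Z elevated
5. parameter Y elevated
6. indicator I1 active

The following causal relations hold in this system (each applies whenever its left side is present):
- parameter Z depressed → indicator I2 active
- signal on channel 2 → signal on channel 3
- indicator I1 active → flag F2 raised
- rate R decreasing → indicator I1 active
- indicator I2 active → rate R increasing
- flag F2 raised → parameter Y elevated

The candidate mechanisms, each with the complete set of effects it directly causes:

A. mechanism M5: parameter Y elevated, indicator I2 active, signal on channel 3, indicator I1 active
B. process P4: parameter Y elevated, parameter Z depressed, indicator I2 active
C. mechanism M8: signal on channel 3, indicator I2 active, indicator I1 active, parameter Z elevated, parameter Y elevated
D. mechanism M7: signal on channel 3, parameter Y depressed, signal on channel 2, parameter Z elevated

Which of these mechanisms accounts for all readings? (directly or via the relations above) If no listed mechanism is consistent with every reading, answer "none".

Checking each candidate against the observations:
(A) mechanism M5 — does not account for signal on channel 2, parameter Z elevated
(B) process P4 — fails on signal on channel 3, signal on channel 2, parameter Z elevated, indicator I1 active (predicts parameter Z depressed, not parameter Z elevated)
(C) mechanism M8 — does not account for signal on channel 2
(D) mechanism M7 — signal on channel 3 +; signal on channel 2 +; indicator I2 active -; parameter Z elevated +; parameter Y elevated -; indicator I1 active -
No candidate is consistent with all observations.

none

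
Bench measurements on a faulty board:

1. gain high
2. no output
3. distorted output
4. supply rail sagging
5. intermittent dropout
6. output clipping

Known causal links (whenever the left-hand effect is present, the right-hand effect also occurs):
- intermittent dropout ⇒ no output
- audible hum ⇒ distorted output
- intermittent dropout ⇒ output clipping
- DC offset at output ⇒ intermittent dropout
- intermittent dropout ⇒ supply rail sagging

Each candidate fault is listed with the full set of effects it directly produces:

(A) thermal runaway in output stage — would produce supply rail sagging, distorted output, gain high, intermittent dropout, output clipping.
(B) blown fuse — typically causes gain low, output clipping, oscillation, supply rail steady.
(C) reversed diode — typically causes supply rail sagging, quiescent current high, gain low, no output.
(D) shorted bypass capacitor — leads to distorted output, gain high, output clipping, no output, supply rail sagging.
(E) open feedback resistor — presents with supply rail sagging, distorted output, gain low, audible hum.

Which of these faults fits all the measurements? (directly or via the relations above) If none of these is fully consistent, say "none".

Per-candidate check:
(A) thermal runaway in output stage — gain high match; no output match (by intermittent dropout → no output); distorted output match; supply rail sagging match; intermittent dropout match; output clipping match
(B) blown fuse — gain high miss; no output miss; distorted output miss; supply rail sagging miss; intermittent dropout miss; output clipping match
(C) reversed diode — fails on gain high, distorted output, intermittent dropout, output clipping (predicts gain low, not gain high)
(D) shorted bypass capacitor — does not account for intermittent dropout
(E) open feedback resistor — gain high miss; no output miss; distorted output match; supply rail sagging match; intermittent dropout miss; output clipping miss
(A) alone accounts for all the evidence.

A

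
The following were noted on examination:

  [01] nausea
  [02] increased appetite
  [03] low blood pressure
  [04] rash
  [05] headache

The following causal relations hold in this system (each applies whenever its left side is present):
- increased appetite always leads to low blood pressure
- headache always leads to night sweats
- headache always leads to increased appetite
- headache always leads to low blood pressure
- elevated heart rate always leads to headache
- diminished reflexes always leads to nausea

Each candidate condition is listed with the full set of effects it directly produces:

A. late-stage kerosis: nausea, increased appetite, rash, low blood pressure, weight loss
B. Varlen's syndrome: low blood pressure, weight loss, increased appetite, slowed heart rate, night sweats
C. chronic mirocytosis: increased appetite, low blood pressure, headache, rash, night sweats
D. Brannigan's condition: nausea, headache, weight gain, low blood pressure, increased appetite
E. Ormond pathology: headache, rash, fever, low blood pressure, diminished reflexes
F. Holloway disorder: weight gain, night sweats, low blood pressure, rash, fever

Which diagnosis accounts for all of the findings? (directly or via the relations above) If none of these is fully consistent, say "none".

E

Checking each candidate against the observations:
(A) late-stage kerosis — does not account for headache
(B) Varlen's syndrome — nausea miss; increased appetite match; low blood pressure match; rash miss; headache miss
(C) chronic mirocytosis — does not account for nausea
(D) Brannigan's condition — nausea match; increased appetite match; low blood pressure match; rash miss; headache match
(E) Ormond pathology — accounts for every observation (nausea through diminished reflexes → nausea)
(F) Holloway disorder — does not account for nausea, increased appetite, headache
(E) alone accounts for all the evidence.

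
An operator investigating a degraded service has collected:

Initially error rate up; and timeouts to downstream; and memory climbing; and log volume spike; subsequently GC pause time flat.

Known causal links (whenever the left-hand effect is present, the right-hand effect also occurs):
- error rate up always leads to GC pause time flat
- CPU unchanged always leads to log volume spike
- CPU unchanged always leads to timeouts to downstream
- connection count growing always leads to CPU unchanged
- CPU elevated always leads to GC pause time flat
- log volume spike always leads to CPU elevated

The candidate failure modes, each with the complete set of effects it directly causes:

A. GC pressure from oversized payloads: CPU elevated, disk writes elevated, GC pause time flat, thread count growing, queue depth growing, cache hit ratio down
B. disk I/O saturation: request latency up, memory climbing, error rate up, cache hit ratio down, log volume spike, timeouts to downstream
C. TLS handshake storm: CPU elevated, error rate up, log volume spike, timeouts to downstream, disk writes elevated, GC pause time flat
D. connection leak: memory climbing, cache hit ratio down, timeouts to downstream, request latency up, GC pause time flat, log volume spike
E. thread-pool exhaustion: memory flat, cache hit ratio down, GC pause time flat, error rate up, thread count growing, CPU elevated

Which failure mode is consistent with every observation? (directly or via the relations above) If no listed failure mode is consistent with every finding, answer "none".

B

Per-candidate check:
(A) GC pressure from oversized payloads — error rate up -; timeouts to downstream -; memory climbing -; log volume spike -; GC pause time flat +
(B) disk I/O saturation — error rate up +; timeouts to downstream +; memory climbing +; log volume spike +; GC pause time flat + (via error rate up → GC pause time flat)
(C) TLS handshake storm — does not account for memory climbing
(D) connection leak — error rate up -; timeouts to downstream +; memory climbing +; log volume spike +; GC pause time flat +
(E) thread-pool exhaustion — error rate up +; timeouts to downstream -; memory climbing -; log volume spike -; GC pause time flat +
(B) alone accounts for all the evidence.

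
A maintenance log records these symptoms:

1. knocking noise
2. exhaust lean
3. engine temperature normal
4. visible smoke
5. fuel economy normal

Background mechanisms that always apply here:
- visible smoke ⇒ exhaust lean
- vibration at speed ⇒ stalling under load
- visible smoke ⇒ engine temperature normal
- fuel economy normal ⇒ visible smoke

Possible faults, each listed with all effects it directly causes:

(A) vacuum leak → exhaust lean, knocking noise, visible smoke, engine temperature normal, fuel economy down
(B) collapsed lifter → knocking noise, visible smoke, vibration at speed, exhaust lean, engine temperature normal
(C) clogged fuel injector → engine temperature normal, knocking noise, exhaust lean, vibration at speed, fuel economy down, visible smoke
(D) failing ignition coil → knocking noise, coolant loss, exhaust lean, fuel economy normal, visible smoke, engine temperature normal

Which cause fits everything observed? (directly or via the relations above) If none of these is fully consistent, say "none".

D

Checking each candidate against the observations:
(A) vacuum leak — knocking noise +; exhaust lean +; engine temperature normal +; visible smoke +; fuel economy normal -
(B) collapsed lifter — knocking noise +; exhaust lean +; engine temperature normal +; visible smoke +; fuel economy normal -
(C) clogged fuel injector — knocking noise +; exhaust lean +; engine temperature normal +; visible smoke +; fuel economy normal -
(D) failing ignition coil — accounts for every observation
Only (D) is consistent with every observation.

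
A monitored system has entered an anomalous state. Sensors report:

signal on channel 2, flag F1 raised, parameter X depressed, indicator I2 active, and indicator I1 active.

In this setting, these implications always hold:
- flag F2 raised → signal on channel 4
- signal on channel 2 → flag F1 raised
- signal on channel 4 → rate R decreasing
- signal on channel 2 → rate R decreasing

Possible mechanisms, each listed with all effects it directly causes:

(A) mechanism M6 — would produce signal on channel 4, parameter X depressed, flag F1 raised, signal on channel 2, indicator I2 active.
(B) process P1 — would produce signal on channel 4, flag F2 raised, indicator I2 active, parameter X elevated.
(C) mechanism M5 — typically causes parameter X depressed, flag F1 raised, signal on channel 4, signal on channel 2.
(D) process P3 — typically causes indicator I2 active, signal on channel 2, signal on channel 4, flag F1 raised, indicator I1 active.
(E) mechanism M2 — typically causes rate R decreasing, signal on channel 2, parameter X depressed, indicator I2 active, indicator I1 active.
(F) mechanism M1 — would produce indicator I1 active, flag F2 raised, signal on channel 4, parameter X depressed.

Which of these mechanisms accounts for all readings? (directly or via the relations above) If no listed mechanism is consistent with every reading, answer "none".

Per-candidate check:
(A) mechanism M6 — signal on channel 2 yes; flag F1 raised yes; parameter X depressed yes; indicator I2 active yes; indicator I1 active NO
(B) process P1 — fails on signal on channel 2, flag F1 raised, parameter X depressed, indicator I1 active (predicts parameter X elevated, not parameter X depressed)
(C) mechanism M5 — signal on channel 2 yes; flag F1 raised yes; parameter X depressed yes; indicator I2 active NO; indicator I1 active NO
(D) process P3 — signal on channel 2 yes; flag F1 raised yes; parameter X depressed NO; indicator I2 active yes; indicator I1 active yes
(E) mechanism M2 — accounts for every observation (flag F1 raised through signal on channel 2 → flag F1 raised)
(F) mechanism M1 — signal on channel 2 NO; flag F1 raised NO; parameter X depressed yes; indicator I2 active NO; indicator I1 active yes
(E) alone accounts for all the evidence.

E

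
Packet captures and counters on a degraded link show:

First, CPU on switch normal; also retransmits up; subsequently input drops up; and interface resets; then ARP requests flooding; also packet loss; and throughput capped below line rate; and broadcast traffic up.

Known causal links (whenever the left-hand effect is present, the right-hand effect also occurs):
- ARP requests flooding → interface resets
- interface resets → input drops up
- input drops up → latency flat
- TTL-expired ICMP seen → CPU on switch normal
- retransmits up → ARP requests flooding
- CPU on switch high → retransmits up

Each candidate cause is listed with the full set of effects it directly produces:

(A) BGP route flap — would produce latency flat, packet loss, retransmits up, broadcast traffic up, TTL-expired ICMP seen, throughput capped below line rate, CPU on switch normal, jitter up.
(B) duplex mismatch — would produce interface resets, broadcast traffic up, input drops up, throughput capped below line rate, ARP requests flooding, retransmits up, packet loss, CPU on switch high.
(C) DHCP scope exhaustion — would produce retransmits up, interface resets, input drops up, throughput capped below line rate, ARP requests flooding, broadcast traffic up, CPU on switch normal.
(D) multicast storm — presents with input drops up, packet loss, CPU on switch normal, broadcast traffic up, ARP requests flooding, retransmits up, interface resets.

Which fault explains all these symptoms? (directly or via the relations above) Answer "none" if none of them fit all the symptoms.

A

Checking each candidate against the observations:
(A) BGP route flap — accounts for every observation (input drops up through retransmits up → ARP requests flooding → interface resets → input drops up)
(B) duplex mismatch — CPU on switch normal miss; retransmits up match; input drops up match; interface resets match; ARP requests flooding match; packet loss match; throughput capped below line rate match; broadcast traffic up match
(C) DHCP scope exhaustion — CPU on switch normal match; retransmits up match; input drops up match; interface resets match; ARP requests flooding match; packet loss miss; throughput capped below line rate match; broadcast traffic up match
(D) multicast storm — does not account for throughput capped below line rate
(A) alone accounts for all the evidence.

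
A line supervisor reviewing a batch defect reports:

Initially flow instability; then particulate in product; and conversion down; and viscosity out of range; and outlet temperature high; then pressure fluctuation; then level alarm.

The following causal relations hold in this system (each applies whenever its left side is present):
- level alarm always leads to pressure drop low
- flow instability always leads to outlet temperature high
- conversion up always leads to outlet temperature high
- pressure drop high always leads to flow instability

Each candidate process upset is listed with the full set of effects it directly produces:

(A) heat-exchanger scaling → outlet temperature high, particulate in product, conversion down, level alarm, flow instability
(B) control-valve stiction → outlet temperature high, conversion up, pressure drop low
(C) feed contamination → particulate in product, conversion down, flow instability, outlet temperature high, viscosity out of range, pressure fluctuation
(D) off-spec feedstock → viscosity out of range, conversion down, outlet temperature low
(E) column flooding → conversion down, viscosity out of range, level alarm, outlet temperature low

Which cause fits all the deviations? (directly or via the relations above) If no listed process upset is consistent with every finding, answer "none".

For each candidate, compare predicted effects to what was observed:
(A) heat-exchanger scaling — does not account for viscosity out of range, pressure fluctuation
(B) control-valve stiction — flow instability ✗; particulate in product ✗; conversion down ✗; viscosity out of range ✗; outlet temperature high ✓; pressure fluctuation ✗; level alarm ✗
(C) feed contamination — does not account for level alarm
(D) off-spec feedstock — flow instability ✗; particulate in product ✗; conversion down ✓; viscosity out of range ✓; outlet temperature high ✗; pressure fluctuation ✗; level alarm ✗
(E) column flooding — flow instability ✗; particulate in product ✗; conversion down ✓; viscosity out of range ✓; outlet temperature high ✗; pressure fluctuation ✗; level alarm ✓
Every candidate fails on at least one observation.

none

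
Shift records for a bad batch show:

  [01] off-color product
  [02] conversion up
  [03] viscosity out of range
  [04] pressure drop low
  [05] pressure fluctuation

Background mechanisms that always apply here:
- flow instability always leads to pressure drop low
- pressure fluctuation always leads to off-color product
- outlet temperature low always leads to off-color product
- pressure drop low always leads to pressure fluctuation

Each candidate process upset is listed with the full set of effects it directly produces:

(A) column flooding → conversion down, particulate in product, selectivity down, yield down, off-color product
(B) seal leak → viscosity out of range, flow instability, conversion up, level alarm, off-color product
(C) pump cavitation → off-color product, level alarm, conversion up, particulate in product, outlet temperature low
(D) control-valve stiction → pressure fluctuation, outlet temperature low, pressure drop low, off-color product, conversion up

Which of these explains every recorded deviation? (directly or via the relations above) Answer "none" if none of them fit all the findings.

For each candidate, compare predicted effects to what was observed:
(A) column flooding — off-color product +; conversion up -; viscosity out of range -; pressure drop low -; pressure fluctuation -
(B) seal leak — accounts for every observation (pressure drop low by flow instability → pressure drop low)
(C) pump cavitation — does not account for viscosity out of range, pressure drop low, pressure fluctuation
(D) control-valve stiction — off-color product +; conversion up +; viscosity out of range -; pressure drop low +; pressure fluctuation +
(B) is the only candidate with no mismatches.

B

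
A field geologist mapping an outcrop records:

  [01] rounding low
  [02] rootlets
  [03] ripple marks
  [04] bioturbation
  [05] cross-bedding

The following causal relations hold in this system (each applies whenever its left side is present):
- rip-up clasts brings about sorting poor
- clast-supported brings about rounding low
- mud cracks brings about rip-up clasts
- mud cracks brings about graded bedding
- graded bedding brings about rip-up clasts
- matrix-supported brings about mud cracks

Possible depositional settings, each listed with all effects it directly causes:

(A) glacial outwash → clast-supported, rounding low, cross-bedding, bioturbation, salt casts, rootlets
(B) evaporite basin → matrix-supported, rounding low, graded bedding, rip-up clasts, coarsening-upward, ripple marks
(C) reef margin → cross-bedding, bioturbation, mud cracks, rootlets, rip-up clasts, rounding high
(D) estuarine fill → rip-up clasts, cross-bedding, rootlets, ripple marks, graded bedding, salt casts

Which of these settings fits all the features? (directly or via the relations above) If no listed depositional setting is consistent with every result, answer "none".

Checking each candidate against the observations:
(A) glacial outwash — does not account for ripple marks
(B) evaporite basin — rounding low yes; rootlets NO; ripple marks yes; bioturbation NO; cross-bedding NO
(C) reef margin — fails on rounding low, ripple marks (predicts rounding high, not rounding low)
(D) estuarine fill — rounding low NO; rootlets yes; ripple marks yes; bioturbation NO; cross-bedding yes
No candidate is consistent with all observations.

none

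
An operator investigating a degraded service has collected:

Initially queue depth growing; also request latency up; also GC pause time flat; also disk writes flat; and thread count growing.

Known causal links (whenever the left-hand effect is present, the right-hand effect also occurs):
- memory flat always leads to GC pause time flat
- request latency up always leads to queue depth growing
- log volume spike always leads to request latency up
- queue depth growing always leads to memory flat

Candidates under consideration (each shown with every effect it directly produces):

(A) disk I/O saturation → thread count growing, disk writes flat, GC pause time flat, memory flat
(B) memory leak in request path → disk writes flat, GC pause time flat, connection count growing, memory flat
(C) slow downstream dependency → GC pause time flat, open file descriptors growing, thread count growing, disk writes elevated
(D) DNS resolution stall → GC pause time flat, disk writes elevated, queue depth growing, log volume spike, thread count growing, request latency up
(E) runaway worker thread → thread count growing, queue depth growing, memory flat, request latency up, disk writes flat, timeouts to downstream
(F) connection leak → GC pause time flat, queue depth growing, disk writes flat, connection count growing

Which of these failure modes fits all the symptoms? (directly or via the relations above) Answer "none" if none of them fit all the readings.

E

For each candidate, compare predicted effects to what was observed:
(A) disk I/O saturation — queue depth growing ✗; request latency up ✗; GC pause time flat ✓; disk writes flat ✓; thread count growing ✓
(B) memory leak in request path — queue depth growing ✗; request latency up ✗; GC pause time flat ✓; disk writes flat ✓; thread count growing ✗
(C) slow downstream dependency — fails on queue depth growing, request latency up, disk writes flat (predicts disk writes elevated, not disk writes flat)
(D) DNS resolution stall — queue depth growing ✓; request latency up ✓; GC pause time flat ✓; disk writes flat ✗; thread count growing ✓
(E) runaway worker thread — queue depth growing ✓; request latency up ✓; GC pause time flat ✓ (through memory flat → GC pause time flat); disk writes flat ✓; thread count growing ✓
(F) connection leak — does not account for request latency up, thread count growing
(E) alone accounts for all the evidence.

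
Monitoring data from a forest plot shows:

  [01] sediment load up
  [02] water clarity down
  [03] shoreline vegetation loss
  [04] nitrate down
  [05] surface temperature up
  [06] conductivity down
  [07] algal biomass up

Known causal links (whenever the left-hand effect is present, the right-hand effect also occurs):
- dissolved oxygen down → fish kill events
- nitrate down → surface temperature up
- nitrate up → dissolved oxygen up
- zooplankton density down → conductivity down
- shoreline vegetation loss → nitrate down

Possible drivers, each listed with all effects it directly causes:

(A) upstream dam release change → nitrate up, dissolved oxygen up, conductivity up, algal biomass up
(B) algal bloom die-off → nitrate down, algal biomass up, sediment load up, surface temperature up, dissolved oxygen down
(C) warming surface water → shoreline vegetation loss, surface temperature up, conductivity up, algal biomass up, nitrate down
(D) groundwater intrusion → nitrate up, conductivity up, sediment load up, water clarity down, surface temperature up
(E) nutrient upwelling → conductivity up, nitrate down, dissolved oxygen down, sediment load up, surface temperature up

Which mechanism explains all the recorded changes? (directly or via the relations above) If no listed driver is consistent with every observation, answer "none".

none

Per-candidate check:
(A) upstream dam release change — sediment load up -; water clarity down -; shoreline vegetation loss -; nitrate down -; surface temperature up -; conductivity down -; algal biomass up +
(B) algal bloom die-off — sediment load up +; water clarity down -; shoreline vegetation loss -; nitrate down +; surface temperature up +; conductivity down -; algal biomass up +
(C) warming surface water — sediment load up -; water clarity down -; shoreline vegetation loss +; nitrate down +; surface temperature up +; conductivity down -; algal biomass up +
(D) groundwater intrusion — sediment load up +; water clarity down +; shoreline vegetation loss -; nitrate down -; surface temperature up +; conductivity down -; algal biomass up -
(E) nutrient upwelling — sediment load up +; water clarity down -; shoreline vegetation loss -; nitrate down +; surface temperature up +; conductivity down -; algal biomass up -
Every candidate fails on at least one observation.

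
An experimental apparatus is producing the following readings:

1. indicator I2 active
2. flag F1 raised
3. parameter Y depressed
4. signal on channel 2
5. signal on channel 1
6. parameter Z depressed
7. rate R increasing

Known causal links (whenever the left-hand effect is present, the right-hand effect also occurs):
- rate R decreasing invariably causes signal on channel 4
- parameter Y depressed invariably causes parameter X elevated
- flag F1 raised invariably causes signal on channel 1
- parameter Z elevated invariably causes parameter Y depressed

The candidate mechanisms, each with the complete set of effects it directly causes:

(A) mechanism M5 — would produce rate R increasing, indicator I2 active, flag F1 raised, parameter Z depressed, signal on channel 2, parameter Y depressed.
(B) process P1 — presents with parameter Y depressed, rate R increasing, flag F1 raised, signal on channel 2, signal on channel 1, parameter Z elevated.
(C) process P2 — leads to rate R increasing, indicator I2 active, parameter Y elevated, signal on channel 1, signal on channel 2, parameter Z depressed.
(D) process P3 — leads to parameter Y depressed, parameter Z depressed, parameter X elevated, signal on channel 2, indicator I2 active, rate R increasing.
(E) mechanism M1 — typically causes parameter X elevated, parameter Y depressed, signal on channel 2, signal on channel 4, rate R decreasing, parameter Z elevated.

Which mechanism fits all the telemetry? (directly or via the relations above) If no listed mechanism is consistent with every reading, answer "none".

A

Per-candidate check:
(A) mechanism M5 — indicator I2 active yes; flag F1 raised yes; parameter Y depressed yes; signal on channel 2 yes; signal on channel 1 yes (by flag F1 raised → signal on channel 1); parameter Z depressed yes; rate R increasing yes
(B) process P1 — fails on indicator I2 active, parameter Z depressed (predicts parameter Z elevated, not parameter Z depressed)
(C) process P2 — indicator I2 active yes; flag F1 raised NO; parameter Y depressed NO; signal on channel 2 yes; signal on channel 1 yes; parameter Z depressed yes; rate R increasing yes
(D) process P3 — indicator I2 active yes; flag F1 raised NO; parameter Y depressed yes; signal on channel 2 yes; signal on channel 1 NO; parameter Z depressed yes; rate R increasing yes
(E) mechanism M1 — fails on indicator I2 active, flag F1 raised, signal on channel 1, parameter Z depressed, rate R increasing (predicts parameter Z elevated, not parameter Z depressed; predicts rate R decreasing, not rate R increasing)
(A) alone accounts for all the evidence.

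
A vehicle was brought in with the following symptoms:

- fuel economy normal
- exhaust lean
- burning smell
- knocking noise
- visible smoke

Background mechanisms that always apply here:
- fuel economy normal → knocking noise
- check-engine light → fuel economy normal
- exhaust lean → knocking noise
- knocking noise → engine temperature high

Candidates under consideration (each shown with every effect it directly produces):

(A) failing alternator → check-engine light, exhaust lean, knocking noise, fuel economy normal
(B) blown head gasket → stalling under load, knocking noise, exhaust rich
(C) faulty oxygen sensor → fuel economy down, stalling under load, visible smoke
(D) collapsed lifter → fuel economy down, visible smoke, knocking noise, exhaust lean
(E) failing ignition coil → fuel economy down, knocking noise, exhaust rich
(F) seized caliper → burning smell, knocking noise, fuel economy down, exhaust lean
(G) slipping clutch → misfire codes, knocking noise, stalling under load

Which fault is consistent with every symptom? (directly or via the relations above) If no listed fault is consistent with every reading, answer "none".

Testing each hypothesis:
(A) failing alternator — does not account for burning smell, visible smoke
(B) blown head gasket — fails on fuel economy normal, exhaust lean, burning smell, visible smoke (predicts exhaust rich, not exhaust lean)
(C) faulty oxygen sensor — fails on fuel economy normal, exhaust lean, burning smell, knocking noise (predicts fuel economy down, not fuel economy normal)
(D) collapsed lifter — fails on fuel economy normal, burning smell (predicts fuel economy down, not fuel economy normal)
(E) failing ignition coil — fails on fuel economy normal, exhaust lean, burning smell, visible smoke (predicts fuel economy down, not fuel economy normal; predicts exhaust rich, not exhaust lean)
(F) seized caliper — fuel economy normal NO; exhaust lean yes; burning smell yes; knocking noise yes; visible smoke NO
(G) slipping clutch — fuel economy normal NO; exhaust lean NO; burning smell NO; knocking noise yes; visible smoke NO
Every candidate fails on at least one observation.

none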